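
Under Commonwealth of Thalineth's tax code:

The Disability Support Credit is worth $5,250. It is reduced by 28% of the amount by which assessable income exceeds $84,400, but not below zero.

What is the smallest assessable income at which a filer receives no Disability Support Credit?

$103,150

The credit falls by 28% of each dollar above $84,400, so it reaches zero when the excess is $5,250 / 28% = $18,750: income = $84,400 + $18,750 = $103,150.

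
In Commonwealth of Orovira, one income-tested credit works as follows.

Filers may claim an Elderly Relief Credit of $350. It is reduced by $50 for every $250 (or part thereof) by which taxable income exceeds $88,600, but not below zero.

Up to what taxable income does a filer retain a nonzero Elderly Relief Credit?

$90,100

After 6 increments the reduction is 6 × $50 = $300, leaving $50; one more increment wipes it out. Increment 6 ends at excess 6 × $250 = $1,500, so the highest qualifying income is $88,600 + $1,500 = $90,100.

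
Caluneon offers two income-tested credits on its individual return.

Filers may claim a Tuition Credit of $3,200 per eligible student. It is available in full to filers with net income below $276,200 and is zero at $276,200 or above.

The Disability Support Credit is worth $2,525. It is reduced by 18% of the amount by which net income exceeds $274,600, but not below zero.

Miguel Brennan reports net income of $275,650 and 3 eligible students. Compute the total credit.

Tuition Credit: base = 3 × $3,200 = $9,600. $275,650 is below the $276,200 cutoff, so the full $9,600 applies.
Disability Support Credit: 18% of the $1,050 excess over $274,600 is $189; credit = $2,525 − $189 = $2,336.
Total: $9,600 + $2,336 = $11,936.

$11,936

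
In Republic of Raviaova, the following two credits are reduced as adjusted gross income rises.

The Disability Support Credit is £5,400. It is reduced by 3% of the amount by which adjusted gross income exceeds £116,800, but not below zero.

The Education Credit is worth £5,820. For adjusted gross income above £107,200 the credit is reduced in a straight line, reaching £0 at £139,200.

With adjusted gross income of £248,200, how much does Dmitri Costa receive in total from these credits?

£1,458

Disability Support Credit: 3% of the £131,400 excess over £116,800 is £3,942; credit = £5,400 − £3,942 = £1,458.
Education Credit: £248,200 is at or above £139,200, so the credit is £0.
Total: £1,458 + £0 = £1,458.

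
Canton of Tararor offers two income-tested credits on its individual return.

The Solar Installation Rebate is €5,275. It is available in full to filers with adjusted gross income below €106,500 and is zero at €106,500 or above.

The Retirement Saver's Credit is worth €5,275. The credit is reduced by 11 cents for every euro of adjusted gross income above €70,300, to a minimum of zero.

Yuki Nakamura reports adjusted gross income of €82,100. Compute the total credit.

Solar Installation Rebate: €82,100 is below the €106,500 cutoff, so the full €5,275 applies.
Retirement Saver's Credit: 11% of the €11,800 excess over €70,300 is €1,298; credit = €5,275 − €1,298 = €3,977.
Total: €5,275 + €3,977 = €9,252.

€9,252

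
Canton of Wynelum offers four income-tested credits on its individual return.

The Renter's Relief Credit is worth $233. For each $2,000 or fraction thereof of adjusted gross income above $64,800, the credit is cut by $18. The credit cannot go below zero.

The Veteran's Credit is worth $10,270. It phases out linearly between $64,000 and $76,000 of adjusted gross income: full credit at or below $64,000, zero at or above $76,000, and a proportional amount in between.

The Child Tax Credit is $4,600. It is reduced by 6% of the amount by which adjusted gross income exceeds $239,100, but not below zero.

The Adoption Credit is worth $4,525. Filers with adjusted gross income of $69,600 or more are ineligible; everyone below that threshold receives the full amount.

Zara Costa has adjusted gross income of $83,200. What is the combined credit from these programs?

$4,653

Renter's Relief Credit: income exceeds $64,800 by $18,400, which is 10 full-or-partial $2,000 increments; reduction = 10 × $18 = $180, leaving $53.
Veteran's Credit: $83,200 is at or above $76,000, so the credit is $0.
Child Tax Credit: $83,200 is at or below the $239,100 threshold, so the full $4,600 applies.
Adoption Credit: $83,200 meets or exceeds the $69,600 cutoff, so the credit is $0.
Total: $53 + $0 + $4,600 + $0 = $4,653.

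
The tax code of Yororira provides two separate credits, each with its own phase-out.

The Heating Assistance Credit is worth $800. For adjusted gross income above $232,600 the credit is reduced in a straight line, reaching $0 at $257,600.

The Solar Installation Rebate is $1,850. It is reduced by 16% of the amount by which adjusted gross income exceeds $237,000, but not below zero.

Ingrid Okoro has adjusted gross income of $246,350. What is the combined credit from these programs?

Heating Assistance Credit: $246,350 is $13,750 into a $25,000 phase-out range, leaving 11,250/25,000 of the credit: $800 × 11,250/25,000 = $360.
Solar Installation Rebate: 16% of the $9,350 excess over $237,000 is $1,496; credit = $1,850 − $1,496 = $354.
Total: $360 + $354 = $714.

$714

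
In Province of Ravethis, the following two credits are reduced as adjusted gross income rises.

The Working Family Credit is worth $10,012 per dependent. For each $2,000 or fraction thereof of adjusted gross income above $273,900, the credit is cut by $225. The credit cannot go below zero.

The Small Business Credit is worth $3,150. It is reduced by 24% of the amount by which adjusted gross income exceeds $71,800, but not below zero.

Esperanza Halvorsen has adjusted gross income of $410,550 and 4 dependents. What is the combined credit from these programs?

$24,523

Working Family Credit: base = 4 × $10,012 = $40,048. income exceeds $273,900 by $136,650, which is 69 full-or-partial $2,000 increments; reduction = 69 × $225 = $15,525, leaving $24,523.
Small Business Credit: 24% of the $338,750 excess over $71,800 is $81,300 ≥ base, so the credit is $0.
Total: $24,523 + $0 = $24,523.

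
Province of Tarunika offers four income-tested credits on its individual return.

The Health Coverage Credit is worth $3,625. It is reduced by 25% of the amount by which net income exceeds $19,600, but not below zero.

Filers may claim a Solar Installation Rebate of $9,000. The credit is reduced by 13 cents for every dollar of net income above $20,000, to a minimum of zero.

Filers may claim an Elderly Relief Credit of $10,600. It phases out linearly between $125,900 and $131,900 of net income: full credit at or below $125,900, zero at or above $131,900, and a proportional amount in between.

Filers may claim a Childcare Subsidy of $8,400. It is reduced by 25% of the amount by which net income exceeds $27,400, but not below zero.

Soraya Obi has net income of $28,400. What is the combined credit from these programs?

Health Coverage Credit: 25% of the $8,800 excess over $19,600 is $2,200; credit = $3,625 − $2,200 = $1,425.
Solar Installation Rebate: 13% of the $8,400 excess over $20,000 is $1,092; credit = $9,000 − $1,092 = $7,908.
Elderly Relief Credit: $28,400 is at or below the $125,900 threshold, so the full $10,600 applies.
Childcare Subsidy: 25% of the $1,000 excess over $27,400 is $250; credit = $8,400 − $250 = $8,150.
Total: $1,425 + $7,908 + $10,600 + $8,150 = $28,083.

$28,083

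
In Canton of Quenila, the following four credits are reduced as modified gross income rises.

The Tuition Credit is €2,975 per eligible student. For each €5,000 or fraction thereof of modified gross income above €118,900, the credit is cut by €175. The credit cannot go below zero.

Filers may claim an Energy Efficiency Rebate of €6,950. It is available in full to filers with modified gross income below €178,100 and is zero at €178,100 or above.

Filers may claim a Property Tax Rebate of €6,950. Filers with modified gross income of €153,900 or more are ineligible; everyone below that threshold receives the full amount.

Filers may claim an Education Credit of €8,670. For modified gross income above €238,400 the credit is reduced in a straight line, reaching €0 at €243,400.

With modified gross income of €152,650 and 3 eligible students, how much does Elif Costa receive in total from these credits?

€30,270

Tuition Credit: base = 3 × €2,975 = €8,925. income exceeds €118,900 by €33,750, which is 7 full-or-partial €5,000 increments; reduction = 7 × €175 = €1,225, leaving €7,700.
Energy Efficiency Rebate: €152,650 is below the €178,100 cutoff, so the full €6,950 applies.
Property Tax Rebate: €152,650 is below the €153,900 cutoff, so the full €6,950 applies.
Education Credit: €152,650 is at or below the €238,400 threshold, so the full €8,670 applies.
Total: €7,700 + €6,950 + €6,950 + €8,670 = €30,270.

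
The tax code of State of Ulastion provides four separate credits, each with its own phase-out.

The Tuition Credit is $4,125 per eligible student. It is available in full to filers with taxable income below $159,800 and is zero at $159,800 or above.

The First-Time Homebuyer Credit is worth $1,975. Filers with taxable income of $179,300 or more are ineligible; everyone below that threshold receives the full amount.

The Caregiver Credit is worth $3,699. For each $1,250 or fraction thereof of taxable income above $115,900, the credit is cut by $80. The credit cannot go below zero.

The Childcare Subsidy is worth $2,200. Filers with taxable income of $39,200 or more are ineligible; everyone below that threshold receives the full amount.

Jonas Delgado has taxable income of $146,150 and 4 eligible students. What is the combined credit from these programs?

Tuition Credit: base = 4 × $4,125 = $16,500. $146,150 is below the $159,800 cutoff, so the full $16,500 applies.
First-Time Homebuyer Credit: $146,150 is below the $179,300 cutoff, so the full $1,975 applies.
Caregiver Credit: income exceeds $115,900 by $30,250, which is 25 full-or-partial $1,250 increments; reduction = 25 × $80 = $2,000, leaving $1,699.
Childcare Subsidy: $146,150 meets or exceeds the $39,200 cutoff, so the credit is $0.
Total: $16,500 + $1,975 + $1,699 + $0 = $20,174.

$20,174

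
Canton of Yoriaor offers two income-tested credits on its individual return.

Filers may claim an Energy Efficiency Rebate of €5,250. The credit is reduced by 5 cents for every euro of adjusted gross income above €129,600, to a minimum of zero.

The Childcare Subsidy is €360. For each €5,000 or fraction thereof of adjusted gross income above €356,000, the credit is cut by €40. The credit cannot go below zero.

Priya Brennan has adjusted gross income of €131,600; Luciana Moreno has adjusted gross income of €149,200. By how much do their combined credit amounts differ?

Priya (€131,600): Energy Efficiency Rebate: 5% of the €2,000 excess over €129,600 is €100; credit = €5,250 − €100 = €5,150. Childcare Subsidy: €131,600 is at or below the €356,000 threshold, so the full €360 applies. total €5,150 + €360 = €5,510
Luciana (€149,200): Energy Efficiency Rebate: 5% of the €19,600 excess over €129,600 is €980; credit = €5,250 − €980 = €4,270. Childcare Subsidy: €149,200 is at or below the €356,000 threshold, so the full €360 applies. total €4,270 + €360 = €4,630
Difference: |€5,510 − €4,630| = €880.

€880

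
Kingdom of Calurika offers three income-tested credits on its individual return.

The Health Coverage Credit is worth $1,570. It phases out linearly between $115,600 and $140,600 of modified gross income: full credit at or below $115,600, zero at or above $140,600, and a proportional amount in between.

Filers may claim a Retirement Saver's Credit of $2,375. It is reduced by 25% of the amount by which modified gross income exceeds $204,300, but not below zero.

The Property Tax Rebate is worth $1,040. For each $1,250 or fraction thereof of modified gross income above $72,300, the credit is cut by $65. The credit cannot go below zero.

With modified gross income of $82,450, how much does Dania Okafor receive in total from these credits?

Health Coverage Credit: $82,450 is at or below the $115,600 threshold, so the full $1,570 applies.
Retirement Saver's Credit: $82,450 is at or below the $204,300 threshold, so the full $2,375 applies.
Property Tax Rebate: income exceeds $72,300 by $10,150, which is 9 full-or-partial $1,250 increments; reduction = 9 × $65 = $585, leaving $455.
Total: $1,570 + $2,375 + $455 = $4,400.

$4,400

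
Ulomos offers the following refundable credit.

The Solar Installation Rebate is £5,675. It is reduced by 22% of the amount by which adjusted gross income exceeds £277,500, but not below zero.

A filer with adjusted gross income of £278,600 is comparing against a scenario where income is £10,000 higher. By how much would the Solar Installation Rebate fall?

At £278,600 — 22% of the £1,100 excess over £277,500 is £242; credit = £5,675 − £242 = £5,433.
At £288,600 — 22% of the £11,100 excess over £277,500 is £2,442; credit = £5,675 − £2,442 = £3,233.
Lost: £5,433 − £3,233 = £2,200.

£2,200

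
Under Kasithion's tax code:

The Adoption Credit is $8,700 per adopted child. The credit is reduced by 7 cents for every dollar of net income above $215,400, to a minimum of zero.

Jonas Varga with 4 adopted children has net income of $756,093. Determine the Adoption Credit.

$0

Adoption Credit: base = 4 × $8,700 = $34,800. 7% of the $540,693 excess over $215,400 is $37,848.51 ≥ base, so the credit is $0.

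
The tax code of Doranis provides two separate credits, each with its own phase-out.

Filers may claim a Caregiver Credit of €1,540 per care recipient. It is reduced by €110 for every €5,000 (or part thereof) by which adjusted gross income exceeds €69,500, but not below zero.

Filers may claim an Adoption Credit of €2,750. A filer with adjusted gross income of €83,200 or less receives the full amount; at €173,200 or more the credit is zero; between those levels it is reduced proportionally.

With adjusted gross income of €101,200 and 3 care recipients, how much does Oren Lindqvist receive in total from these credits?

Caregiver Credit: base = 3 × €1,540 = €4,620. income exceeds €69,500 by €31,700, which is 7 full-or-partial €5,000 increments; reduction = 7 × €110 = €770, leaving €3,850.
Adoption Credit: €101,200 is €18,000 into a €90,000 phase-out range, leaving 72,000/90,000 of the credit: €2,750 × 72,000/90,000 = €2,200.
Total: €3,850 + €2,200 = €6,050.

€6,050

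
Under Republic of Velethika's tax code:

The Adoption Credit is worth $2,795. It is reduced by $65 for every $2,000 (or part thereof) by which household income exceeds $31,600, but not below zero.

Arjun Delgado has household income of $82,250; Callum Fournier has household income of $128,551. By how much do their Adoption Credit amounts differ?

$1,105

Arjun ($82,250): Adoption Credit: income exceeds $31,600 by $50,650, which is 26 full-or-partial $2,000 increments; reduction = 26 × $65 = $1,690, leaving $1,105.
Callum ($128,551): Adoption Credit: income exceeds $31,600 by $96,951 → 49 increments × $65 = $3,185 ≥ base, so the credit is $0.
Difference: |$1,105 − $0| = $1,105.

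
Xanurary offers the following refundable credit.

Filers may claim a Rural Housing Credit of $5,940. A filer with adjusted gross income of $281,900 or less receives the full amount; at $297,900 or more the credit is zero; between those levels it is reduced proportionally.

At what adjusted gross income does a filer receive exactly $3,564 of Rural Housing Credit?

$3,564 is 3,564/5,940 of the full $5,940, so 2,376/5,940 of the $16,000 range has been used: income = $281,900 + $16,000 × 2,376/5,940 = $288,300.

$288,300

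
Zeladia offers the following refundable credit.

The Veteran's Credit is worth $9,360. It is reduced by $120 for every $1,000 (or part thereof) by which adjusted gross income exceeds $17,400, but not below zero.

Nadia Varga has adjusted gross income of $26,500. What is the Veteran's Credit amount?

Veteran's Credit: income exceeds $17,400 by $9,100, which is 10 full-or-partial $1,000 increments; reduction = 10 × $120 = $1,200, leaving $8,160.

$8,160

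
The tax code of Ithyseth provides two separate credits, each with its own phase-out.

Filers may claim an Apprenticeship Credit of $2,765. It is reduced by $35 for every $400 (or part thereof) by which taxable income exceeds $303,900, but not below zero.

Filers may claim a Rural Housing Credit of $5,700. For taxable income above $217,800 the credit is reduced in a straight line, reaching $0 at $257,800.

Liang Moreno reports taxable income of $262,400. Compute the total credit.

$2,765

Apprenticeship Credit: $262,400 is at or below the $303,900 threshold, so the full $2,765 applies.
Rural Housing Credit: $262,400 is at or above $257,800, so the credit is $0.
Total: $2,765 + $0 = $2,765.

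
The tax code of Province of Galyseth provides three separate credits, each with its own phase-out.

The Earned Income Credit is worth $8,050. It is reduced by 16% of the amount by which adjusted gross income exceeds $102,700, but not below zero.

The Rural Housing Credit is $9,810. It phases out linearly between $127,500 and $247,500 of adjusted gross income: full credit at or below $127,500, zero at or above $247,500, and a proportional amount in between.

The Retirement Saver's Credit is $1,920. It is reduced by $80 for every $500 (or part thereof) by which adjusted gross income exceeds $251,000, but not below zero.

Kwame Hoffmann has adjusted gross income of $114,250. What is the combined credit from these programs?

$17,932

Earned Income Credit: 16% of the $11,550 excess over $102,700 is $1,848; credit = $8,050 − $1,848 = $6,202.
Rural Housing Credit: $114,250 is at or below the $127,500 threshold, so the full $9,810 applies.
Retirement Saver's Credit: $114,250 is at or below the $251,000 threshold, so the full $1,920 applies.
Total: $6,202 + $9,810 + $1,920 = $17,932.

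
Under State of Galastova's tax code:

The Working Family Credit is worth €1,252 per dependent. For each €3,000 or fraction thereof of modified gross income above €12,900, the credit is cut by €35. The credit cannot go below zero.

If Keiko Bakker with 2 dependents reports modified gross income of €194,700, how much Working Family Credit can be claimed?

€369

Working Family Credit: base = 2 × €1,252 = €2,504. income exceeds €12,900 by €181,800, which is 61 full-or-partial €3,000 increments; reduction = 61 × €35 = €2,135, leaving €369.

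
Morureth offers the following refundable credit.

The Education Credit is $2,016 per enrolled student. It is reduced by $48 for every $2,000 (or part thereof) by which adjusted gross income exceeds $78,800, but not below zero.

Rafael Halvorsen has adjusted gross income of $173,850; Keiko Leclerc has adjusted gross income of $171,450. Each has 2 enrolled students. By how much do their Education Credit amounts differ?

$48

Rafael ($173,850): Education Credit: base = 2 × $2,016 = $4,032. income exceeds $78,800 by $95,050, which is 48 full-or-partial $2,000 increments; reduction = 48 × $48 = $2,304, leaving $1,728.
Keiko ($171,450): Education Credit: base = 2 × $2,016 = $4,032. income exceeds $78,800 by $92,650, which is 47 full-or-partial $2,000 increments; reduction = 47 × $48 = $2,256, leaving $1,776.
Difference: |$1,728 − $1,776| = $48.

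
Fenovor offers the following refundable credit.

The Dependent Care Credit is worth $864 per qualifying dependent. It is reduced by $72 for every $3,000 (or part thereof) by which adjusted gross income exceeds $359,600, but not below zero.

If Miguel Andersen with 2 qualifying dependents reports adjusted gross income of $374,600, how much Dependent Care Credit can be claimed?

Dependent Care Credit: base = 2 × $864 = $1,728. income exceeds $359,600 by $15,000, which is 5 full-or-partial $3,000 increments; reduction = 5 × $72 = $360, leaving $1,368.

$1,368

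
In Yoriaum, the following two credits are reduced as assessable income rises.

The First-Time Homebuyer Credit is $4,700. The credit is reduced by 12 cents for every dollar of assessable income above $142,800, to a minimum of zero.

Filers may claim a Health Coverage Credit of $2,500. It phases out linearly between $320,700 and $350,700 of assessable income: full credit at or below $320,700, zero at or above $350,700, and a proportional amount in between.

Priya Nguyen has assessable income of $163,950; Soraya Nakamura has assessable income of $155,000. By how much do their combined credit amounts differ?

$1,074

Priya ($163,950): First-Time Homebuyer Credit: 12% of the $21,150 excess over $142,800 is $2,538; credit = $4,700 − $2,538 = $2,162. Health Coverage Credit: $163,950 is at or below the $320,700 threshold, so the full $2,500 applies. total $2,162 + $2,500 = $4,662
Soraya ($155,000): First-Time Homebuyer Credit: 12% of the $12,200 excess over $142,800 is $1,464; credit = $4,700 − $1,464 = $3,236. Health Coverage Credit: $155,000 is at or below the $320,700 threshold, so the full $2,500 applies. total $3,236 + $2,500 = $5,736
Difference: |$4,662 − $5,736| = $1,074.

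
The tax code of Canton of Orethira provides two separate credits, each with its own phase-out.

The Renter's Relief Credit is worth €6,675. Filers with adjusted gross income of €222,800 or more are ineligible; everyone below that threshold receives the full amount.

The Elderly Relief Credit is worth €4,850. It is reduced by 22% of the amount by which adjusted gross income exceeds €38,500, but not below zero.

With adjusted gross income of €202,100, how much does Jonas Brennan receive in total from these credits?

€6,675

Renter's Relief Credit: €202,100 is below the €222,800 cutoff, so the full €6,675 applies.
Elderly Relief Credit: 22% of the €163,600 excess over €38,500 is €35,992 ≥ base, so the credit is €0.
Total: €6,675 + €0 = €6,675.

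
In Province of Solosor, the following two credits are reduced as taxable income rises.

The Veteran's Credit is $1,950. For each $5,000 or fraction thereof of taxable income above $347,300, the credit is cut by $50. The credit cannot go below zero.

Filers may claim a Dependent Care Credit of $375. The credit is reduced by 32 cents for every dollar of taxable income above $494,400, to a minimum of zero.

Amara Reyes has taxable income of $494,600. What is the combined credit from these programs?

$761

Veteran's Credit: income exceeds $347,300 by $147,300, which is 30 full-or-partial $5,000 increments; reduction = 30 × $50 = $1,500, leaving $450.
Dependent Care Credit: 32% of the $200 excess over $494,400 is $64; credit = $375 − $64 = $311.
Total: $450 + $311 = $761.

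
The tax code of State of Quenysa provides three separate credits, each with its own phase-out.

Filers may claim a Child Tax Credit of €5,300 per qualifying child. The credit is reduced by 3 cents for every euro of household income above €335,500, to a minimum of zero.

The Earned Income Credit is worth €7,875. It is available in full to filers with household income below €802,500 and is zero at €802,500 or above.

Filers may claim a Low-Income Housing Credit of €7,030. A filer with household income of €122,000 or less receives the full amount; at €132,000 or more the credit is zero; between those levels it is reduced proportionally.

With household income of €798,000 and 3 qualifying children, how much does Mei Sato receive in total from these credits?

€9,900

Child Tax Credit: base = 3 × €5,300 = €15,900. 3% of the €462,500 excess over €335,500 is €13,875; credit = €15,900 − €13,875 = €2,025.
Earned Income Credit: €798,000 is below the €802,500 cutoff, so the full €7,875 applies.
Low-Income Housing Credit: €798,000 is at or above €132,000, so the credit is €0.
Total: €2,025 + €7,875 + €0 = €9,900.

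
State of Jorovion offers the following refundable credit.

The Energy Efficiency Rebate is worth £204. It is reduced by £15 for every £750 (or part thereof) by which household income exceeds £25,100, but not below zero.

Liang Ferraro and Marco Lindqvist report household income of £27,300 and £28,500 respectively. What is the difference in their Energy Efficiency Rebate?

Liang (£27,300): Energy Efficiency Rebate: income exceeds £25,100 by £2,200, which is 3 full-or-partial £750 increments; reduction = 3 × £15 = £45, leaving £159.
Marco (£28,500): Energy Efficiency Rebate: income exceeds £25,100 by £3,400, which is 5 full-or-partial £750 increments; reduction = 5 × £15 = £75, leaving £129.
Difference: |£159 − £129| = £30.

£30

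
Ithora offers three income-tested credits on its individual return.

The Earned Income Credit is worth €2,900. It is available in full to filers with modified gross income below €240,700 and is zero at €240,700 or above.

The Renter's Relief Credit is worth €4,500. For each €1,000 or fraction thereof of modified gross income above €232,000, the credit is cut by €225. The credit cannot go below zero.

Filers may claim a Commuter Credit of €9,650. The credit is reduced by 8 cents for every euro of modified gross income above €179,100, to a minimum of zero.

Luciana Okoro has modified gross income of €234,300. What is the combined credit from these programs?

Earned Income Credit: €234,300 is below the €240,700 cutoff, so the full €2,900 applies.
Renter's Relief Credit: income exceeds €232,000 by €2,300, which is 3 full-or-partial €1,000 increments; reduction = 3 × €225 = €675, leaving €3,825.
Commuter Credit: 8% of the €55,200 excess over €179,100 is €4,416; credit = €9,650 − €4,416 = €5,234.
Total: €2,900 + €3,825 + €5,234 = €11,959.

€11,959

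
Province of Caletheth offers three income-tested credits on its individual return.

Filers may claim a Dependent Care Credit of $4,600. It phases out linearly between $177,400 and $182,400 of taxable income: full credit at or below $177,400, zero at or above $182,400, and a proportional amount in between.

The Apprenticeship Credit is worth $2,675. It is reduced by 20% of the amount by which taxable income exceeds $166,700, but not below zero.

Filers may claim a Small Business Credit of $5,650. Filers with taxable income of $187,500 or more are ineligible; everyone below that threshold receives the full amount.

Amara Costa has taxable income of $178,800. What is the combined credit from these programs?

$9,217

Dependent Care Credit: $178,800 is $1,400 into a $5,000 phase-out range, leaving 3,600/5,000 of the credit: $4,600 × 3,600/5,000 = $3,312.
Apprenticeship Credit: 20% of the $12,100 excess over $166,700 is $2,420; credit = $2,675 − $2,420 = $255.
Small Business Credit: $178,800 is below the $187,500 cutoff, so the full $5,650 applies.
Total: $3,312 + $255 + $5,650 = $9,217.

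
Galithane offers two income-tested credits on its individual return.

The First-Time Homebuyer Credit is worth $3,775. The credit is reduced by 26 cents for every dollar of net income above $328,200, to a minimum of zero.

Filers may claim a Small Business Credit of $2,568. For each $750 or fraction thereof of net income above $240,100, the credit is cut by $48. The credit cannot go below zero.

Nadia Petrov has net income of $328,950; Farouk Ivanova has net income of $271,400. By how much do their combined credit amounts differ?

$747

Nadia ($328,950): First-Time Homebuyer Credit: 26% of the $750 excess over $328,200 is $195; credit = $3,775 − $195 = $3,580. Small Business Credit: income exceeds $240,100 by $88,850 → 119 increments × $48 = $5,712 ≥ base, so the credit is $0. total $3,580 + $0 = $3,580
Farouk ($271,400): First-Time Homebuyer Credit: $271,400 is at or below the $328,200 threshold, so the full $3,775 applies. Small Business Credit: income exceeds $240,100 by $31,300, which is 42 full-or-partial $750 increments; reduction = 42 × $48 = $2,016, leaving $552. total $3,775 + $552 = $4,327
Difference: |$3,580 − $4,327| = $747.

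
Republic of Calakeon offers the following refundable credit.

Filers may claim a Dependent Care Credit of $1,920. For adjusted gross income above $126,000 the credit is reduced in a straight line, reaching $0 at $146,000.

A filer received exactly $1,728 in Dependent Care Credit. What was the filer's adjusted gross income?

$128,000

$1,728 is 1,728/1,920 of the full $1,920, so 192/1,920 of the $20,000 range has been used: income = $126,000 + $20,000 × 192/1,920 = $128,000.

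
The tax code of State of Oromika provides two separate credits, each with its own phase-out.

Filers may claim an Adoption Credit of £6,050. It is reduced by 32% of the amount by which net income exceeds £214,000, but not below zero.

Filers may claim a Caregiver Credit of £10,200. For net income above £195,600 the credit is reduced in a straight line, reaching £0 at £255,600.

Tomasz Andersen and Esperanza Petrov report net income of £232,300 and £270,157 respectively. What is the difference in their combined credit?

Tomasz (£232,300): Adoption Credit: 32% of the £18,300 excess over £214,000 is £5,856; credit = £6,050 − £5,856 = £194. Caregiver Credit: £232,300 is £36,700 into a £60,000 phase-out range, leaving 23,300/60,000 of the credit: £10,200 × 23,300/60,000 = £3,961. total £194 + £3,961 = £4,155
Esperanza (£270,157): Adoption Credit: 32% of the £56,157 excess over £214,000 is £17,970.24 ≥ base, so the credit is £0. Caregiver Credit: £270,157 is at or above £255,600, so the credit is £0. total £0 + £0 = £0
Difference: |£4,155 − £0| = £4,155.

£4,155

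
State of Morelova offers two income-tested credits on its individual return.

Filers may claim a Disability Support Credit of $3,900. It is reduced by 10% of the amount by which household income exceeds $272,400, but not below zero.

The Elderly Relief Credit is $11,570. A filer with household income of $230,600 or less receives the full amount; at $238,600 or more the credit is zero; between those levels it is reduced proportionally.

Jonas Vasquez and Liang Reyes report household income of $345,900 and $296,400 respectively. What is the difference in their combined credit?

$1,500

Jonas ($345,900): Disability Support Credit: 10% of the $73,500 excess over $272,400 is $7,350 ≥ base, so the credit is $0. Elderly Relief Credit: $345,900 is at or above $238,600, so the credit is $0. total $0 + $0 = $0
Liang ($296,400): Disability Support Credit: 10% of the $24,000 excess over $272,400 is $2,400; credit = $3,900 − $2,400 = $1,500. Elderly Relief Credit: $296,400 is at or above $238,600, so the credit is $0. total $1,500 + $0 = $1,500
Difference: |$0 − $1,500| = $1,500.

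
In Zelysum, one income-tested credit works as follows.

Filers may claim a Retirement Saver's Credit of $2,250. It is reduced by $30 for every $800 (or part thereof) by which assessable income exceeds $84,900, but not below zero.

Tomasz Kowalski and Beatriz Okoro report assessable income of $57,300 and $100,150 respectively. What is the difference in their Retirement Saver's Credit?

$600

Tomasz ($57,300): Retirement Saver's Credit: $57,300 is at or below the $84,900 threshold, so the full $2,250 applies.
Beatriz ($100,150): Retirement Saver's Credit: income exceeds $84,900 by $15,250, which is 20 full-or-partial $800 increments; reduction = 20 × $30 = $600, leaving $1,650.
Difference: |$2,250 − $1,650| = $600.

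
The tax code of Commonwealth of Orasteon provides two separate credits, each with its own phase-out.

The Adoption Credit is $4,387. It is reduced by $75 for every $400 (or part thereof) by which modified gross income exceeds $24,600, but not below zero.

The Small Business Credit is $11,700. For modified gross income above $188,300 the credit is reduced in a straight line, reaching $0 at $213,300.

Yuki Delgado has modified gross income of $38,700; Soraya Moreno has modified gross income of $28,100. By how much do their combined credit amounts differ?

$2,025

Yuki ($38,700): Adoption Credit: income exceeds $24,600 by $14,100, which is 36 full-or-partial $400 increments; reduction = 36 × $75 = $2,700, leaving $1,687. Small Business Credit: $38,700 is at or below the $188,300 threshold, so the full $11,700 applies. total $1,687 + $11,700 = $13,387
Soraya ($28,100): Adoption Credit: income exceeds $24,600 by $3,500, which is 9 full-or-partial $400 increments; reduction = 9 × $75 = $675, leaving $3,712. Small Business Credit: $28,100 is at or below the $188,300 threshold, so the full $11,700 applies. total $3,712 + $11,700 = $15,412
Difference: |$13,387 − $15,412| = $2,025.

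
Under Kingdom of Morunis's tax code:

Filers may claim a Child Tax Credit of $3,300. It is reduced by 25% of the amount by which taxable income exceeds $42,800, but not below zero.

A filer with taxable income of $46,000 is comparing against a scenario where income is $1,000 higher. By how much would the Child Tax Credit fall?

$250

At $46,000 — 25% of the $3,200 excess over $42,800 is $800; credit = $3,300 − $800 = $2,500.
At $47,000 — 25% of the $4,200 excess over $42,800 is $1,050; credit = $3,300 − $1,050 = $2,250.
Lost: $2,500 − $2,250 = $250.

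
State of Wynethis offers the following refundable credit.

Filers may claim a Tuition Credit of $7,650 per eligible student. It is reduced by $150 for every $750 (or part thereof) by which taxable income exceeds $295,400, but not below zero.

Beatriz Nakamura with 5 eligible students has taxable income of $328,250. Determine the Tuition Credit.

$31,650

Tuition Credit: base = 5 × $7,650 = $38,250. income exceeds $295,400 by $32,850, which is 44 full-or-partial $750 increments; reduction = 44 × $150 = $6,600, leaving $31,650.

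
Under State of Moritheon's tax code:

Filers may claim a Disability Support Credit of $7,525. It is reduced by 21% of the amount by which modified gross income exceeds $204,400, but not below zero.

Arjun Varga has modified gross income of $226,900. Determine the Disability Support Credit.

Disability Support Credit: 21% of the $22,500 excess over $204,400 is $4,725; credit = $7,525 − $4,725 = $2,800.

$2,800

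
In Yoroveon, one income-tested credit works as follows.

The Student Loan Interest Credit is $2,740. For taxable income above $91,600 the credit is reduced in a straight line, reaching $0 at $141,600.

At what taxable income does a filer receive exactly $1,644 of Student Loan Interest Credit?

$1,644 is 1,644/2,740 of the full $2,740, so 1,096/2,740 of the $50,000 range has been used: income = $91,600 + $50,000 × 1,096/2,740 = $111,600.

$111,600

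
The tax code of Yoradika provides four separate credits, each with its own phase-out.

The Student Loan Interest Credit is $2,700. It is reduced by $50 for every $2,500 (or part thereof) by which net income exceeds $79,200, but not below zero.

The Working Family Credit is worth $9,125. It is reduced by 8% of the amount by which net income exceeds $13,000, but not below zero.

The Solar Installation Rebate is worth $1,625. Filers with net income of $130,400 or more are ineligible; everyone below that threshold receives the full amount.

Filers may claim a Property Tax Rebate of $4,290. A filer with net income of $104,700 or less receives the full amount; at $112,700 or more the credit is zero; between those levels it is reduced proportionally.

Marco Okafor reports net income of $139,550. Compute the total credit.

$1,450

Student Loan Interest Credit: income exceeds $79,200 by $60,350, which is 25 full-or-partial $2,500 increments; reduction = 25 × $50 = $1,250, leaving $1,450.
Working Family Credit: 8% of the $126,550 excess over $13,000 is $10,124 ≥ base, so the credit is $0.
Solar Installation Rebate: $139,550 meets or exceeds the $130,400 cutoff, so the credit is $0.
Property Tax Rebate: $139,550 is at or above $112,700, so the credit is $0.
Total: $1,450 + $0 + $0 + $0 = $1,450.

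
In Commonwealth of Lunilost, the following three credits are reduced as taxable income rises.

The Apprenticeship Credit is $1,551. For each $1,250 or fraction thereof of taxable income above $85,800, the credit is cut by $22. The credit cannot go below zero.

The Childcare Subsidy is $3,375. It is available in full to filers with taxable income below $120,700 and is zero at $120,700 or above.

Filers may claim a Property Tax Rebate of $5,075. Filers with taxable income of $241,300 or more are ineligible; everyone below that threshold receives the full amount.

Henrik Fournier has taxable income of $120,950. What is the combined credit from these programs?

Apprenticeship Credit: income exceeds $85,800 by $35,150, which is 29 full-or-partial $1,250 increments; reduction = 29 × $22 = $638, leaving $913.
Childcare Subsidy: $120,950 meets or exceeds the $120,700 cutoff, so the credit is $0.
Property Tax Rebate: $120,950 is below the $241,300 cutoff, so the full $5,075 applies.
Total: $913 + $0 + $5,075 = $5,988.

$5,988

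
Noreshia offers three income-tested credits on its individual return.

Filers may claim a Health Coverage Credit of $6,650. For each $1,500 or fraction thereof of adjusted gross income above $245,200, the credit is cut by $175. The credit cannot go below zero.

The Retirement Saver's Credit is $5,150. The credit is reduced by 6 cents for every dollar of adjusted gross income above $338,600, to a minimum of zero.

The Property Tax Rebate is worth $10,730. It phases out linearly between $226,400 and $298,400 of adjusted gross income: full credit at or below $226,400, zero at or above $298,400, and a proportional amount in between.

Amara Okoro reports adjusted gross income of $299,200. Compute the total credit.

Health Coverage Credit: income exceeds $245,200 by $54,000, which is 36 full-or-partial $1,500 increments; reduction = 36 × $175 = $6,300, leaving $350.
Retirement Saver's Credit: $299,200 is at or below the $338,600 threshold, so the full $5,150 applies.
Property Tax Rebate: $299,200 is at or above $298,400, so the credit is $0.
Total: $350 + $5,150 + $0 = $5,500.

$5,500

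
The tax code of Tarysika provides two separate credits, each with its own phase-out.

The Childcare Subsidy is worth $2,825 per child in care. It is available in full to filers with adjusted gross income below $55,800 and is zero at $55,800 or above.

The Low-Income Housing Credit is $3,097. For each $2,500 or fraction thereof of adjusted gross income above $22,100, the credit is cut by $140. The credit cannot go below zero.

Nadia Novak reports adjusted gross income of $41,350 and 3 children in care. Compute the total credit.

Childcare Subsidy: base = 3 × $2,825 = $8,475. $41,350 is below the $55,800 cutoff, so the full $8,475 applies.
Low-Income Housing Credit: income exceeds $22,100 by $19,250, which is 8 full-or-partial $2,500 increments; reduction = 8 × $140 = $1,120, leaving $1,977.
Total: $8,475 + $1,977 = $10,452.

$10,452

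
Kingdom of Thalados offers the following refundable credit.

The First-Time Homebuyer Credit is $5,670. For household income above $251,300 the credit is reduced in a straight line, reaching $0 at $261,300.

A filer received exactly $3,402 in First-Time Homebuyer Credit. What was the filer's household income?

$3,402 is 3,402/5,670 of the full $5,670, so 2,268/5,670 of the $10,000 range has been used: income = $251,300 + $10,000 × 2,268/5,670 = $255,300.

$255,300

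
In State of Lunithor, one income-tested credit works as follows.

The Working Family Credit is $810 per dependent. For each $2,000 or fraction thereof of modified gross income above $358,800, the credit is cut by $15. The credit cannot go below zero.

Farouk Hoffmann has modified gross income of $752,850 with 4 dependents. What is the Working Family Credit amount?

$270

Working Family Credit: base = 4 × $810 = $3,240. income exceeds $358,800 by $394,050, which is 198 full-or-partial $2,000 increments; reduction = 198 × $15 = $2,970, leaving $270.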